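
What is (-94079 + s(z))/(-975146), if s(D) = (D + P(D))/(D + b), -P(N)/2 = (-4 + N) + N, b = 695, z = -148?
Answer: 51460761/533404862 ≈ 0.096476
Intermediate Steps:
P(N) = 8 - 4*N (P(N) = -2*((-4 + N) + N) = -2*(-4 + 2*N) = 8 - 4*N)
s(D) = (8 - 3*D)/(695 + D) (s(D) = (D + (8 - 4*D))/(D + 695) = (8 - 3*D)/(695 + D))
(-94079 + s(z))/(-975146) = (-94079 + (8 - 3*(-148))/(695 - 148))/(-975146) = (-94079 + (8 + 444)/547)*(-1/975146) = (-94079 + (1/547)*452)*(-1/975146) = (-94079 + 452/547)*(-1/975146) = -51460761/547*(-1/975146) = 51460761/533404862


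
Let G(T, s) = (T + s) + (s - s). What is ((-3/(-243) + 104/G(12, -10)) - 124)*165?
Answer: -320705/27 ≈ -11878.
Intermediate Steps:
G(T, s) = T + s (G(T, s) = (T + s) + 0 = T + s)
((-3/(-243) + 104/G(12, -10)) - 124)*165 = ((-3/(-243) + 104/(12 - 10)) - 124)*165 = ((-3*(-1/243) + 104/2) - 124)*165 = ((1/81 + 104*(1/2)) - 124)*165 = ((1/81 + 52) - 124)*165 = (4213/81 - 124)*165 = -5831/81*165 = -320705/27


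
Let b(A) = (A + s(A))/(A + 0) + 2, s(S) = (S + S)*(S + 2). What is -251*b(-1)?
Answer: -1255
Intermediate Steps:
s(S) = 2*S*(2 + S) (s(S) = (2*S)*(2 + S) = 2*S*(2 + S))
b(A) = 2 + (A + 2*A*(2 + A))/A (b(A) = (A + 2*A*(2 + A))/(A + 0) + 2 = (A + 2*A*(2 + A))/A + 2 = 2 + (A + 2*A*(2 + A))/A)
-251*b(-1) = -251*(7 + 2*(-1)) = -251*(7 - 2) = -251*5 = -1255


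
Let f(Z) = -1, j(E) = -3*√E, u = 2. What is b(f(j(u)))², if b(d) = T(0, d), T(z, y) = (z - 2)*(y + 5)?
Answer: 64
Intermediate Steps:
T(z, y) = (-2 + z)*(5 + y)
b(d) = -10 - 2*d (b(d) = -10 - 2*d + 5*0 + d*0 = -10 - 2*d + 0 + 0 = -10 - 2*d)
b(f(j(u)))² = (-10 - 2*(-1))² = (-10 + 2)² = (-8)² = 64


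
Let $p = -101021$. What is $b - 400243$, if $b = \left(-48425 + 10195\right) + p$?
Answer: $-539494$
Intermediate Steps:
$b = -139251$ ($b = \left(-48425 + 10195\right) - 101021 = -38230 - 101021 = -139251$)
$b - 400243 = -139251 - 400243 = -539494$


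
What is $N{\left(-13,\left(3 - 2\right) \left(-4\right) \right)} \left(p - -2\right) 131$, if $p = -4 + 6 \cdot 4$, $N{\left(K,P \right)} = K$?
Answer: $-37466$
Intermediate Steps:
$p = 20$ ($p = -4 + 24 = 20$)
$N{\left(-13,\left(3 - 2\right) \left(-4\right) \right)} \left(p - -2\right) 131 = - 13 \left(20 - -2\right) 131 = - 13 \left(20 + 2\right) 131 = \left(-13\right) 22 \cdot 131 = \left(-286\right) 131 = -37466$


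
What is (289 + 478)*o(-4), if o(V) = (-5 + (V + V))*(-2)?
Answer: 19942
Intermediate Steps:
o(V) = 10 - 4*V (o(V) = (-5 + 2*V)*(-2) = 10 - 4*V)
(289 + 478)*o(-4) = (289 + 478)*(10 - 4*(-4)) = 767*(10 + 16) = 767*26 = 19942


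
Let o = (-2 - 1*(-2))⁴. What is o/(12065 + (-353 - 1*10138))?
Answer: 0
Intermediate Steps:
o = 0 (o = (-2 + 2)⁴ = 0⁴ = 0)
o/(12065 + (-353 - 1*10138)) = 0/(12065 + (-353 - 1*10138)) = 0/(12065 + (-353 - 10138)) = 0/(12065 - 10491) = 0/1574 = 0*(1/1574) = 0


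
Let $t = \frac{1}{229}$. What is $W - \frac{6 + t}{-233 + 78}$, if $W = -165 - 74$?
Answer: $- \frac{1696386}{7099} \approx -238.96$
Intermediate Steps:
$t = \frac{1}{229} \approx 0.0043668$
$W = -239$ ($W = -165 + \left(-94 + 20\right) = -165 - 74 = -239$)
$W - \frac{6 + t}{-233 + 78} = -239 - \frac{6 + \frac{1}{229}}{-233 + 78} = -239 - \frac{1375}{229 \left(-155\right)} = -239 - \frac{1375}{229} \left(- \frac{1}{155}\right) = -239 - - \frac{275}{7099} = -239 + \frac{275}{7099} = - \frac{1696386}{7099}$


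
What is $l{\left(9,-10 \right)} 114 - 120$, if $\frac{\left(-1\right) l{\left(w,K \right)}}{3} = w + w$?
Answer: $-6276$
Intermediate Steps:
$l{\left(w,K \right)} = - 6 w$ ($l{\left(w,K \right)} = - 3 \left(w + w\right) = - 3 \cdot 2 w = - 6 w$)
$l{\left(9,-10 \right)} 114 - 120 = \left(-6\right) 9 \cdot 114 - 120 = \left(-54\right) 114 - 120 = -6156 - 120 = -6276$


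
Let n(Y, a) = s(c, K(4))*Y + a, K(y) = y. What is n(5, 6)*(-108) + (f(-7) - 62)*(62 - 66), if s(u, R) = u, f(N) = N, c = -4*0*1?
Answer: -372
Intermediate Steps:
c = 0 (c = 0*1 = 0)
n(Y, a) = a (n(Y, a) = 0*Y + a = 0 + a = a)
n(5, 6)*(-108) + (f(-7) - 62)*(62 - 66) = 6*(-108) + (-7 - 62)*(62 - 66) = -648 - 69*(-4) = -648 + 276 = -372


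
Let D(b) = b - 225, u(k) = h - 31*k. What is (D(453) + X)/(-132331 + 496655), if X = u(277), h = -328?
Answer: -8687/364324 ≈ -0.023844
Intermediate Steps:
u(k) = -328 - 31*k
D(b) = -225 + b
X = -8915 (X = -328 - 31*277 = -328 - 8587 = -8915)
(D(453) + X)/(-132331 + 496655) = ((-225 + 453) - 8915)/(-132331 + 496655) = (228 - 8915)/364324 = -8687*1/364324 = -8687/364324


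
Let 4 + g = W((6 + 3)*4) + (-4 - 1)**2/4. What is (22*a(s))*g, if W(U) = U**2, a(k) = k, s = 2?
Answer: 57123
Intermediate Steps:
g = 5193/4 (g = -4 + (((6 + 3)*4)**2 + (-4 - 1)**2/4) = -4 + ((9*4)**2 + (1/4)*(-5)**2) = -4 + (36**2 + (1/4)*25) = -4 + (1296 + 25/4) = -4 + 5209/4 = 5193/4 ≈ 1298.3)
(22*a(s))*g = (22*2)*(5193/4) = 44*(5193/4) = 57123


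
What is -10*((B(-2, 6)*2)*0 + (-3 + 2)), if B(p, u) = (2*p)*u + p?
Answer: 10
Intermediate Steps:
B(p, u) = p + 2*p*u (B(p, u) = 2*p*u + p = p + 2*p*u)
-10*((B(-2, 6)*2)*0 + (-3 + 2)) = -10*((-2*(1 + 2*6)*2)*0 + (-3 + 2)) = -10*((-2*(1 + 12)*2)*0 - 1) = -10*((-2*13*2)*0 - 1) = -10*(-26*2*0 - 1) = -10*(-52*0 - 1) = -10*(0 - 1) = -10*(-1) = 10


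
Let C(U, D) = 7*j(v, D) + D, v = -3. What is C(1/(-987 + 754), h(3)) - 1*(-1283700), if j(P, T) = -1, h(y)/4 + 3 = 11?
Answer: 1283725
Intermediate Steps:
h(y) = 32 (h(y) = -12 + 4*11 = -12 + 44 = 32)
C(U, D) = -7 + D (C(U, D) = 7*(-1) + D = -7 + D)
C(1/(-987 + 754), h(3)) - 1*(-1283700) = (-7 + 32) - 1*(-1283700) = 25 + 1283700 = 1283725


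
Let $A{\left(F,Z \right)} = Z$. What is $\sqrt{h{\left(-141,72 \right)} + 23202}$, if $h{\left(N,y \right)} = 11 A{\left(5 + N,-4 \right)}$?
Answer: $\sqrt{23158} \approx 152.18$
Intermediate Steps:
$h{\left(N,y \right)} = -44$ ($h{\left(N,y \right)} = 11 \left(-4\right) = -44$)
$\sqrt{h{\left(-141,72 \right)} + 23202} = \sqrt{-44 + 23202} = \sqrt{23158}$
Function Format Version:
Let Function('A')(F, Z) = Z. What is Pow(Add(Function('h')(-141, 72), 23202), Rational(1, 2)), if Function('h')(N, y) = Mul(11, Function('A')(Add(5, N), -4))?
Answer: Pow(23158, Rational(1, 2)) ≈ 152.18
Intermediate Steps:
Function('h')(N, y) = -44 (Function('h')(N, y) = Mul(11, -4) = -44)
Pow(Add(Function('h')(-141, 72), 23202), Rational(1, 2)) = Pow(Add(-44, 23202), Rational(1, 2)) = Pow(23158, Rational(1, 2))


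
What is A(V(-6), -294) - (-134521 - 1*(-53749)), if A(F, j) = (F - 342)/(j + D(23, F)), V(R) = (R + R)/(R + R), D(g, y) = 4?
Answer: 23424221/290 ≈ 80773.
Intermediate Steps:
V(R) = 1 (V(R) = (2*R)/((2*R)) = (2*R)*(1/(2*R)) = 1)
A(F, j) = (-342 + F)/(4 + j) (A(F, j) = (F - 342)/(j + 4) = (-342 + F)/(4 + j))
A(V(-6), -294) - (-134521 - 1*(-53749)) = (-342 + 1)/(4 - 294) - (-134521 - 1*(-53749)) = -341/(-290) - (-134521 + 53749) = -1/290*(-341) - 1*(-80772) = 341/290 + 80772 = 23424221/290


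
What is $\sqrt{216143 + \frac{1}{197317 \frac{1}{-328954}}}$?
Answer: $\frac{\sqrt{15907838047621}}{8579} \approx 464.91$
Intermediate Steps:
$\sqrt{216143 + \frac{1}{197317 \frac{1}{-328954}}} = \sqrt{216143 + \frac{1}{197317 \left(- \frac{1}{328954}\right)}} = \sqrt{216143 + \frac{1}{- \frac{197317}{328954}}} = \sqrt{216143 - \frac{328954}{197317}} = \sqrt{\frac{42648359377}{197317}} = \frac{\sqrt{15907838047621}}{8579}$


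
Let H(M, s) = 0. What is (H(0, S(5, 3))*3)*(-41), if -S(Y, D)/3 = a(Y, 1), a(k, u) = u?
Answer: 0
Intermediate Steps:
S(Y, D) = -3 (S(Y, D) = -3*1 = -3)
(H(0, S(5, 3))*3)*(-41) = (0*3)*(-41) = 0*(-41) = 0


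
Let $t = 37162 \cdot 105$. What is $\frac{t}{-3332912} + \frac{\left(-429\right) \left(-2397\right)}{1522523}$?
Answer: $- \frac{1256811616887}{2537217588488} \approx -0.49535$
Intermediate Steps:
$t = 3902010$
$\frac{t}{-3332912} + \frac{\left(-429\right) \left(-2397\right)}{1522523} = \frac{3902010}{-3332912} + \frac{\left(-429\right) \left(-2397\right)}{1522523} = 3902010 \left(- \frac{1}{3332912}\right) + 1028313 \cdot \frac{1}{1522523} = - \frac{1951005}{1666456} + \frac{1028313}{1522523} = - \frac{1256811616887}{2537217588488}$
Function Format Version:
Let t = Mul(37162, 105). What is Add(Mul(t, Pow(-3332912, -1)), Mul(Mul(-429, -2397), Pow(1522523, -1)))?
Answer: Rational(-1256811616887, 2537217588488) ≈ -0.49535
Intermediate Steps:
t = 3902010
Add(Mul(t, Pow(-3332912, -1)), Mul(Mul(-429, -2397), Pow(1522523, -1))) = Add(Mul(3902010, Pow(-3332912, -1)), Mul(Mul(-429, -2397), Pow(1522523, -1))) = Add(Mul(3902010, Rational(-1, 3332912)), Mul(1028313, Rational(1, 1522523))) = Add(Rational(-1951005, 1666456), Rational(1028313, 1522523)) = Rational(-1256811616887, 2537217588488)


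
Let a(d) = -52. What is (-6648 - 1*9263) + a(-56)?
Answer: -15963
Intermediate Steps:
(-6648 - 1*9263) + a(-56) = (-6648 - 1*9263) - 52 = (-6648 - 9263) - 52 = -15911 - 52 = -15963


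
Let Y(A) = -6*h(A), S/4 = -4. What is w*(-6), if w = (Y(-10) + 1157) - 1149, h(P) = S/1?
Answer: -624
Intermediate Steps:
S = -16 (S = 4*(-4) = -16)
h(P) = -16 (h(P) = -16/1 = -16*1 = -16)
Y(A) = 96 (Y(A) = -6*(-16) = 96)
w = 104 (w = (96 + 1157) - 1149 = 1253 - 1149 = 104)
w*(-6) = 104*(-6) = -624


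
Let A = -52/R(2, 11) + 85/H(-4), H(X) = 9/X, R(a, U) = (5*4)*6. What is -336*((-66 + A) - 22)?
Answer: 636104/15 ≈ 42407.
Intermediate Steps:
R(a, U) = 120 (R(a, U) = 20*6 = 120)
A = -3439/90 (A = -52/120 + 85/((9/(-4))) = -52*1/120 + 85/((9*(-1/4))) = -13/30 + 85/(-9/4) = -13/30 + 85*(-4/9) = -13/30 - 340/9 = -3439/90 ≈ -38.211)
-336*((-66 + A) - 22) = -336*((-66 - 3439/90) - 22) = -336*(-9379/90 - 22) = -336*(-11359/90) = 636104/15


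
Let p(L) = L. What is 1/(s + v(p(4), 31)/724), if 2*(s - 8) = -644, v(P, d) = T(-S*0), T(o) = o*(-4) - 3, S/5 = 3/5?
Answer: -724/227339 ≈ -0.0031847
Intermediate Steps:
S = 3 (S = 5*(3/5) = 3)
T(o) = -3 - 4*o (T(o) = -4*o - 3 = -3 - 4*o)
v(P, d) = -3 (v(P, d) = -3 - 4*(-1*3)*0 = -3 - (-12)*0 = -3 - 4*0 = -3 + 0 = -3)
s = -314 (s = 8 + (1/2)*(-644) = 8 - 322 = -314)
1/(s + v(p(4), 31)/724) = 1/(-314 - 3/724) = 1/(-227339/724) = -724/227339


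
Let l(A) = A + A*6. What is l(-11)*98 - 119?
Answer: -7665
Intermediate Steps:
l(A) = 7*A (l(A) = A + 6*A = 7*A)
l(-11)*98 - 119 = (7*(-11))*98 - 119 = -77*98 - 119 = -7546 - 119 = -7665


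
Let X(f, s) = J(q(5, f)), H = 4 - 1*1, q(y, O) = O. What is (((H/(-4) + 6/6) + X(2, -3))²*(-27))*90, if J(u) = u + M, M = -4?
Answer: -59535/8 ≈ -7441.9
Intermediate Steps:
H = 3 (H = 4 - 1 = 3)
J(u) = -4 + u (J(u) = u - 4 = -4 + u)
X(f, s) = -4 + f
(((H/(-4) + 6/6) + X(2, -3))²*(-27))*90 = (((3/(-4) + 6/6) + (-4 + 2))²*(-27))*90 = (((3*(-¼) + 6*(⅙)) - 2)²*(-27))*90 = (((-¾ + 1) - 2)²*(-27))*90 = ((¼ - 2)²*(-27))*90 = ((-7/4)²*(-27))*90 = ((49/16)*(-27))*90 = -1323/16*90 = -59535/8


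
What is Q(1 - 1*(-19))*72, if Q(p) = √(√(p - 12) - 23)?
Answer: 72*√(-23 + 2*√2) ≈ 323.37*I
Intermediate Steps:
Q(p) = √(-23 + √(-12 + p)) (Q(p) = √(√(-12 + p) - 23) = √(-23 + √(-12 + p)))
Q(1 - 1*(-19))*72 = √(-23 + √(-12 + (1 - 1*(-19))))*72 = √(-23 + √(-12 + (1 + 19)))*72 = √(-23 + √(-12 + 20))*72 = √(-23 + √8)*72 = √(-23 + 2*√2)*72 = 72*√(-23 + 2*√2)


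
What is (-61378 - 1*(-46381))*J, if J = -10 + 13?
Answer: -44991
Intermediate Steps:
J = 3
(-61378 - 1*(-46381))*J = (-61378 - 1*(-46381))*3 = (-61378 + 46381)*3 = -14997*3 = -44991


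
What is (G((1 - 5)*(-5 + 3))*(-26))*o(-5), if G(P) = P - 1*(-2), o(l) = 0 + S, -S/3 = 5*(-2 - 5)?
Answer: -27300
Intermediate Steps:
S = 105 (S = -15*(-2 - 5) = -15*(-7) = -3*(-35) = 105)
o(l) = 105 (o(l) = 0 + 105 = 105)
G(P) = 2 + P (G(P) = P + 2 = 2 + P)
(G((1 - 5)*(-5 + 3))*(-26))*o(-5) = ((2 + (1 - 5)*(-5 + 3))*(-26))*105 = ((2 - 4*(-2))*(-26))*105 = ((2 + 8)*(-26))*105 = (10*(-26))*105 = -260*105 = -27300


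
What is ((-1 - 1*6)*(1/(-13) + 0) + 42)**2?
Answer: 305809/169 ≈ 1809.5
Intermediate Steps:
((-1 - 1*6)*(1/(-13) + 0) + 42)**2 = ((-1 - 6)*(1*(-1/13) + 0) + 42)**2 = (-7*(-1/13 + 0) + 42)**2 = (-7*(-1/13) + 42)**2 = (7/13 + 42)**2 = (553/13)**2 = 305809/169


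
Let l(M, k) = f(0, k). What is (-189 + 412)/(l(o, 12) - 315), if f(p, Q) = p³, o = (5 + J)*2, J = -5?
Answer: -223/315 ≈ -0.70794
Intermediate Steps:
o = 0 (o = (5 - 5)*2 = 0*2 = 0)
l(M, k) = 0 (l(M, k) = 0³ = 0)
(-189 + 412)/(l(o, 12) - 315) = (-189 + 412)/(0 - 315) = 223/(-315) = 223*(-1/315) = -223/315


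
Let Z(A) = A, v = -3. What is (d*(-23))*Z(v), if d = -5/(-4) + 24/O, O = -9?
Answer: -391/4 ≈ -97.750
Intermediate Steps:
d = -17/12 (d = -5/(-4) + 24/(-9) = -5*(-¼) + 24*(-⅑) = 5/4 - 8/3 = -17/12 ≈ -1.4167)
(d*(-23))*Z(v) = -17/12*(-23)*(-3) = (391/12)*(-3) = -391/4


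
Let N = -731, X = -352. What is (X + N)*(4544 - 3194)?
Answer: -1462050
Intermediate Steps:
(X + N)*(4544 - 3194) = (-352 - 731)*(4544 - 3194) = -1083*1350 = -1462050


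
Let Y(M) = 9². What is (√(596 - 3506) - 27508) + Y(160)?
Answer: -27427 + I*√2910 ≈ -27427.0 + 53.944*I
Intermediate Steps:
Y(M) = 81
(√(596 - 3506) - 27508) + Y(160) = (√(596 - 3506) - 27508) + 81 = (√(-2910) - 27508) + 81 = (I*√2910 - 27508) + 81 = (-27508 + I*√2910) + 81 = -27427 + I*√2910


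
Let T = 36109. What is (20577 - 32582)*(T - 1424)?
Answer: -416393425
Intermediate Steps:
(20577 - 32582)*(T - 1424) = (20577 - 32582)*(36109 - 1424) = -12005*34685 = -416393425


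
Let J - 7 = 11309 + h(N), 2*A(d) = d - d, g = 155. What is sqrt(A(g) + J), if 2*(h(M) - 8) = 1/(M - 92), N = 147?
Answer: sqrt(137020510)/110 ≈ 106.41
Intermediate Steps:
h(M) = 8 + 1/(2*(-92 + M)) (h(M) = 8 + 1/(2*(M - 92)) = 8 + 1/(2*(-92 + M)))
A(d) = 0 (A(d) = (d - d)/2 = (1/2)*0 = 0)
J = 1245641/110 (J = 7 + (11309 + (-1471 + 16*147)/(2*(-92 + 147))) = 7 + (11309 + (1/2)*(-1471 + 2352)/55) = 7 + (11309 + (1/2)*(1/55)*881) = 7 + (11309 + 881/110) = 7 + 1244871/110 = 1245641/110 ≈ 11324.)
sqrt(A(g) + J) = sqrt(0 + 1245641/110) = sqrt(1245641/110) = sqrt(137020510)/110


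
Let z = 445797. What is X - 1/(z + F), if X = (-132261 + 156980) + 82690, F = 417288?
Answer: 92703096764/863085 ≈ 1.0741e+5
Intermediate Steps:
X = 107409 (X = 24719 + 82690 = 107409)
X - 1/(z + F) = 107409 - 1/(445797 + 417288) = 107409 - 1/863085 = 92703096764/863085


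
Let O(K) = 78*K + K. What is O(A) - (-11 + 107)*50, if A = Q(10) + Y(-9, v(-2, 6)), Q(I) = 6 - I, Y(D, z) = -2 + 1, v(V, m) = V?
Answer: -5195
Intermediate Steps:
Y(D, z) = -1
A = -5 (A = (6 - 1*10) - 1 = (6 - 10) - 1 = -4 - 1 = -5)
O(K) = 79*K
O(A) - (-11 + 107)*50 = 79*(-5) - (-11 + 107)*50 = -395 - 96*50 = -395 - 1*4800 = -395 - 4800 = -5195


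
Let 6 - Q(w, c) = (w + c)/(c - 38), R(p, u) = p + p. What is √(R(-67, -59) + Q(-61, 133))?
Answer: 2*I*√290510/95 ≈ 11.347*I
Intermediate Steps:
R(p, u) = 2*p
Q(w, c) = 6 - (c + w)/(-38 + c) (Q(w, c) = 6 - (w + c)/(c - 38) = 6 - (c + w)/(-38 + c))
√(R(-67, -59) + Q(-61, 133)) = √(2*(-67) + (-228 - 1*(-61) + 5*133)/(-38 + 133)) = √(-134 + (-228 + 61 + 665)/95) = √(-134 + (1/95)*498) = √(-134 + 498/95) = √(-12232/95) = 2*I*√290510/95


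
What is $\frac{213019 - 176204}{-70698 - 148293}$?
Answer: $- \frac{36815}{218991} \approx -0.16811$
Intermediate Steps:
$\frac{213019 - 176204}{-70698 - 148293} = \frac{36815}{-218991} = 36815 \left(- \frac{1}{218991}\right) = - \frac{36815}{218991}$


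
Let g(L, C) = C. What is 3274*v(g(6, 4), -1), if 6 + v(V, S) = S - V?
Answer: -36014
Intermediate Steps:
v(V, S) = -6 + S - V (v(V, S) = -6 + (S - V) = -6 + S - V)
3274*v(g(6, 4), -1) = 3274*(-6 - 1 - 1*4) = 3274*(-6 - 1 - 4) = 3274*(-11) = -36014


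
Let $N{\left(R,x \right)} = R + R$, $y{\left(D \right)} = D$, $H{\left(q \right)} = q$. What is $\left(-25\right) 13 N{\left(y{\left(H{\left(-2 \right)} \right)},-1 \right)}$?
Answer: $1300$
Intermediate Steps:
$N{\left(R,x \right)} = 2 R$
$\left(-25\right) 13 N{\left(y{\left(H{\left(-2 \right)} \right)},-1 \right)} = \left(-25\right) 13 \cdot 2 \left(-2\right) = \left(-325\right) \left(-4\right) = 1300$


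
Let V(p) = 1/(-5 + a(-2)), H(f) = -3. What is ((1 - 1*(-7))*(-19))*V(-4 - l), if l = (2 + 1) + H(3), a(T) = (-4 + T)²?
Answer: -152/31 ≈ -4.9032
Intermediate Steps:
l = 0 (l = (2 + 1) - 3 = 3 - 3 = 0)
V(p) = 1/31 (V(p) = 1/(-5 + (-4 - 2)²) = 1/(-5 + (-6)²) = 1/(-5 + 36) = 1/31)
((1 - 1*(-7))*(-19))*V(-4 - l) = ((1 - 1*(-7))*(-19))*(1/31) = ((1 + 7)*(-19))*(1/31) = (8*(-19))*(1/31) = -152*1/31 = -152/31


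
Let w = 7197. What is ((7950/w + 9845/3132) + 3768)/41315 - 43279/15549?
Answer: -4331422227439903/1608944143495860 ≈ -2.6921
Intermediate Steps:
((7950/w + 9845/3132) + 3768)/41315 - 43279/15549 = ((7950/7197 + 9845/3132) + 3768)/41315 - 43279/15549 = ((7950*(1/7197) + 9845*(1/3132)) + 3768)*(1/41315) - 43279*1/15549 = ((2650/2399 + 9845/3132) + 3768)*(1/41315) - 43279/15549 = (31917955/7513668 + 3768)*(1/41315) - 43279/15549 = (28343418979/7513668)*(1/41315) - 43279/15549 = 28343418979/310427193420 - 43279/15549 = -4331422227439903/1608944143495860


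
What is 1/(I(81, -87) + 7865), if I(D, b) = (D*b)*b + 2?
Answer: 1/620956 ≈ 1.6104e-6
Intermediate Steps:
I(D, b) = 2 + D*b² (I(D, b) = D*b² + 2 = 2 + D*b²)
1/(I(81, -87) + 7865) = 1/((2 + 81*(-87)²) + 7865) = 1/((2 + 81*7569) + 7865) = 1/((2 + 613089) + 7865) = 1/(613091 + 7865) = 1/620956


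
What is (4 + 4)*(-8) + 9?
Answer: -55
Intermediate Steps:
(4 + 4)*(-8) + 9 = 8*(-8) + 9 = -64 + 9 = -55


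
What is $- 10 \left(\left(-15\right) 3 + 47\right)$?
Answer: $-20$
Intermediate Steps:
$- 10 \left(\left(-15\right) 3 + 47\right) = - 10 \left(-45 + 47\right) = \left(-10\right) 2 = -20$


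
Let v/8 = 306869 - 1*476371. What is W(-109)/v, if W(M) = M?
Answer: 109/1356016 ≈ 8.0383e-5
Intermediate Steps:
v = -1356016 (v = 8*(306869 - 1*476371) = 8*(306869 - 476371) = 8*(-169502) = -1356016)
W(-109)/v = -109/(-1356016) = -109*(-1/1356016) = 109/1356016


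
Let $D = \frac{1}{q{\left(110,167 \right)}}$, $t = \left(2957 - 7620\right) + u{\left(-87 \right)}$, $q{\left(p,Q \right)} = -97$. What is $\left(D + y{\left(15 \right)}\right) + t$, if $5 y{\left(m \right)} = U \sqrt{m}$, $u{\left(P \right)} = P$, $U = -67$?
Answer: $- \frac{460751}{97} - \frac{67 \sqrt{15}}{5} \approx -4801.9$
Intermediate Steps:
$t = -4750$ ($t = \left(2957 - 7620\right) - 87 = -4663 - 87 = -4750$)
$D = - \frac{1}{97}$ ($D = \frac{1}{-97} = - \frac{1}{97} \approx -0.010309$)
$y{\left(m \right)} = - \frac{67 \sqrt{m}}{5}$ ($y{\left(m \right)} = \frac{\left(-67\right) \sqrt{m}}{5} = - \frac{67 \sqrt{m}}{5}$)
$\left(D + y{\left(15 \right)}\right) + t = \left(- \frac{1}{97} - \frac{67 \sqrt{15}}{5}\right) - 4750 = - \frac{460751}{97} - \frac{67 \sqrt{15}}{5}$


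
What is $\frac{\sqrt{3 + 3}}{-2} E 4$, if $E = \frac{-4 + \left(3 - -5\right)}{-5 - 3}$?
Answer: $\sqrt{6} \approx 2.4495$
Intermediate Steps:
$E = - \frac{1}{2}$ ($E = \frac{-4 + \left(3 + 5\right)}{-8} = \left(-4 + 8\right) \left(- \frac{1}{8}\right) = 4 \left(- \frac{1}{8}\right) = - \frac{1}{2} \approx -0.5$)
$\frac{\sqrt{3 + 3}}{-2} E 4 = \frac{\sqrt{3 + 3}}{-2} \left(- \frac{1}{2}\right) 4 = \sqrt{6} \left(- \frac{1}{2}\right) \left(- \frac{1}{2}\right) 4 = - \frac{\sqrt{6}}{2} \left(- \frac{1}{2}\right) 4 = \frac{\sqrt{6}}{4} \cdot 4 = \sqrt{6}$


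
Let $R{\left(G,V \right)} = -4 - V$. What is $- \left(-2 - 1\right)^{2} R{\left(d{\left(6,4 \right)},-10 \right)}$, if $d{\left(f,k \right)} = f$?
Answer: $-54$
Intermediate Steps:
$- \left(-2 - 1\right)^{2} R{\left(d{\left(6,4 \right)},-10 \right)} = - \left(-2 - 1\right)^{2} \left(-4 - -10\right) = - \left(-3\right)^{2} \left(-4 + 10\right) = \left(-1\right) 9 \cdot 6 = \left(-9\right) 6 = -54$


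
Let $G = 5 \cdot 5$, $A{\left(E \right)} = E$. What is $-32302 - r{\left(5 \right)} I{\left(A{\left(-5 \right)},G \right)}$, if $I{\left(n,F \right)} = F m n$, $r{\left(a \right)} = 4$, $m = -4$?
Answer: $-34302$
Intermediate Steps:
$G = 25$
$I{\left(n,F \right)} = - 4 F n$ ($I{\left(n,F \right)} = F \left(-4\right) n = - 4 F n$)
$-32302 - r{\left(5 \right)} I{\left(A{\left(-5 \right)},G \right)} = -32302 - 4 \left(\left(-4\right) 25 \left(-5\right)\right) = -32302 - 4 \cdot 500 = -32302 - 2000 = -34302$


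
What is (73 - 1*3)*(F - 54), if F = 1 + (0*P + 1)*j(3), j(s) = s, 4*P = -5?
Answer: -3500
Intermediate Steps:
P = -5/4 (P = (¼)*(-5) = -5/4 ≈ -1.2500)
F = 4 (F = 1 + (0*(-5/4) + 1)*3 = 1 + (0 + 1)*3 = 1 + 1*3 = 1 + 3 = 4)
(73 - 1*3)*(F - 54) = (73 - 1*3)*(4 - 54) = (73 - 3)*(-50) = 70*(-50) = -3500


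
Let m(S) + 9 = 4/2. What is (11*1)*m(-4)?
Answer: -77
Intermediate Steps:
m(S) = -7 (m(S) = -9 + 4/2 = -9 + 4*(1/2) = -9 + 2 = -7)
(11*1)*m(-4) = (11*1)*(-7) = 11*(-7) = -77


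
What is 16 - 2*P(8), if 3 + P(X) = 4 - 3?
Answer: 20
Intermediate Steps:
P(X) = -2 (P(X) = -3 + (4 - 3) = -3 + 1 = -2)
16 - 2*P(8) = 16 - 2*(-2) = 16 + 4 = 20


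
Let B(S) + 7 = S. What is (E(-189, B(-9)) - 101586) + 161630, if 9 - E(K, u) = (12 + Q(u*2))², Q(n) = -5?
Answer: 60004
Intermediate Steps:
B(S) = -7 + S
E(K, u) = -40 (E(K, u) = 9 - (12 - 5)² = 9 - 1*7² = 9 - 1*49 = 9 - 49 = -40)
(E(-189, B(-9)) - 101586) + 161630 = (-40 - 101586) + 161630 = -101626 + 161630 = 60004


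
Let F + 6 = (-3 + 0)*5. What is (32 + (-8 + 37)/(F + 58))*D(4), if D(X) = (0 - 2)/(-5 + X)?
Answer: 2426/37 ≈ 65.568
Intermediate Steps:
F = -21 (F = -6 + (-3 + 0)*5 = -6 - 3*5 = -6 - 15 = -21)
D(X) = -2/(-5 + X)
(32 + (-8 + 37)/(F + 58))*D(4) = (32 + (-8 + 37)/(-21 + 58))*(-2/(-5 + 4)) = (32 + 29/37)*(-2/(-1)) = (32 + 29*(1/37))*(-2*(-1)) = (32 + 29/37)*2 = (1213/37)*2 = 2426/37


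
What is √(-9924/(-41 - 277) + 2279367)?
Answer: 59*√1839365/53 ≈ 1509.8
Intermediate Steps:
√(-9924/(-41 - 277) + 2279367) = √(-9924/(-318) + 2279367) = √(-1/318*(-9924) + 2279367) = √(1654/53 + 2279367) = √(120808105/53) = 59*√1839365/53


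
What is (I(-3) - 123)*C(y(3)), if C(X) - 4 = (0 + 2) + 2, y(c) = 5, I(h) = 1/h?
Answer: -2960/3 ≈ -986.67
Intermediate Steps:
C(X) = 8 (C(X) = 4 + ((0 + 2) + 2) = 4 + (2 + 2) = 4 + 4 = 8)
(I(-3) - 123)*C(y(3)) = (1/(-3) - 123)*8 = (-1/3 - 123)*8 = -370/3*8 = -2960/3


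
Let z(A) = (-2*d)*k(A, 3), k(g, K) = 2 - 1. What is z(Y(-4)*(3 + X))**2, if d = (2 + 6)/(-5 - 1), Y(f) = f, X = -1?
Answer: 64/9 ≈ 7.1111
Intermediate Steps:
k(g, K) = 1
d = -4/3 (d = 8/(-6) = 8*(-1/6) = -4/3 ≈ -1.3333)
z(A) = 8/3 (z(A) = -2*(-4/3)*1 = (8/3)*1 = 8/3)
z(Y(-4)*(3 + X))**2 = (8/3)**2 = 64/9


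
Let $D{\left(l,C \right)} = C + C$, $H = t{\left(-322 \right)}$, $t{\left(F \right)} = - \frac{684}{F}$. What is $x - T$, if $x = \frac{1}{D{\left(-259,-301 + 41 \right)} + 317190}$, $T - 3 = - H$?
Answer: $- \frac{44650309}{50983870} \approx -0.87577$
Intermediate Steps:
$H = \frac{342}{161}$ ($H = - \frac{684}{-322} = \left(-684\right) \left(- \frac{1}{322}\right) = \frac{342}{161} \approx 2.1242$)
$D{\left(l,C \right)} = 2 C$
$T = \frac{141}{161}$ ($T = 3 - \frac{342}{161} = \frac{141}{161} \approx 0.87578$)
$x = \frac{1}{316670}$ ($x = \frac{1}{2 \left(-301 + 41\right) + 317190} = \frac{1}{2 \left(-260\right) + 317190} = \frac{1}{-520 + 317190} = \frac{1}{316670} \approx 3.1579 \cdot 10^{-6}$)
$x - T = \frac{1}{316670} - \frac{141}{161} = - \frac{44650309}{50983870}$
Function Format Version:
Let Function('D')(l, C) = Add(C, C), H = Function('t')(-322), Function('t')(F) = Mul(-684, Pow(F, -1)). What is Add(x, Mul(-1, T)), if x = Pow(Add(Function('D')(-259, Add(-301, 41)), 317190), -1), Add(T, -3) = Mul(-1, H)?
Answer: Rational(-44650309, 50983870) ≈ -0.87577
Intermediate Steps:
H = Rational(342, 161) (H = Mul(-684, Pow(-322, -1)) = Mul(-684, Rational(-1, 322)) = Rational(342, 161) ≈ 2.1242)
Function('D')(l, C) = Mul(2, C)
T = Rational(141, 161) (T = Add(3, Mul(-1, Rational(342, 161))) = Add(3, Rational(-342, 161)) = Rational(141, 161) ≈ 0.87578)
x = Rational(1, 316670) (x = Pow(Add(Mul(2, Add(-301, 41)), 317190), -1) = Pow(Add(Mul(2, -260), 317190), -1) = Pow(Add(-520, 317190), -1) = Pow(316670, -1) = Rational(1, 316670) ≈ 3.1579e-6)
Add(x, Mul(-1, T)) = Add(Rational(1, 316670), Mul(-1, Rational(141, 161))) = Add(Rational(1, 316670), Rational(-141, 161)) = Rational(-44650309, 50983870)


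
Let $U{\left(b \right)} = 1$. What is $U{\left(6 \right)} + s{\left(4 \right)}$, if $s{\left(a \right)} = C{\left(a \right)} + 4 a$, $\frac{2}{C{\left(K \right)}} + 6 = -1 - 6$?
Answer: $\frac{219}{13} \approx 16.846$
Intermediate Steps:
$C{\left(K \right)} = - \frac{2}{13}$ ($C{\left(K \right)} = \frac{2}{-6 - 7} = \frac{2}{-13} = 2 \left(- \frac{1}{13}\right) = - \frac{2}{13}$)
$s{\left(a \right)} = - \frac{2}{13} + 4 a$
$U{\left(6 \right)} + s{\left(4 \right)} = 1 + \left(- \frac{2}{13} + 4 \cdot 4\right) = 1 + \left(- \frac{2}{13} + 16\right) = 1 + \frac{206}{13} = \frac{219}{13}$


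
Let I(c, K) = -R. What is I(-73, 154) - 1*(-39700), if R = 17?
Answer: 39683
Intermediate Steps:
I(c, K) = -17 (I(c, K) = -1*17 = -17)
I(-73, 154) - 1*(-39700) = -17 - 1*(-39700) = -17 + 39700 = 39683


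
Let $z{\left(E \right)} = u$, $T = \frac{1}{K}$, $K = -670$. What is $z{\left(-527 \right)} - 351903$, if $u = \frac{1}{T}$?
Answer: $-352573$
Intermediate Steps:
$T = - \frac{1}{670}$ ($T = \frac{1}{-670} = - \frac{1}{670} \approx -0.0014925$)
$u = -670$ ($u = \frac{1}{- \frac{1}{670}} = -670$)
$z{\left(E \right)} = -670$
$z{\left(-527 \right)} - 351903 = -670 - 351903 = -352573$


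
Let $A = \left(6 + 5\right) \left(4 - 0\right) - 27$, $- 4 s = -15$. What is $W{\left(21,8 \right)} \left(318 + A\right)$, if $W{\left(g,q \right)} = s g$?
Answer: $\frac{105525}{4} \approx 26381.0$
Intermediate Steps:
$s = \frac{15}{4}$ ($s = \left(- \frac{1}{4}\right) \left(-15\right) = \frac{15}{4} \approx 3.75$)
$W{\left(g,q \right)} = \frac{15 g}{4}$
$A = 17$ ($A = 11 \left(4 + 0\right) - 27 = 11 \cdot 4 - 27 = 44 - 27 = 17$)
$W{\left(21,8 \right)} \left(318 + A\right) = \frac{15}{4} \cdot 21 \left(318 + 17\right) = \frac{315}{4} \cdot 335 = \frac{105525}{4}$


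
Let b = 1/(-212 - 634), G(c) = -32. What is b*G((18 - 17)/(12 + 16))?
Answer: 16/423 ≈ 0.037825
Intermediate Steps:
b = -1/846 (b = 1/(-846) = -1/846 ≈ -0.0011820)
b*G((18 - 17)/(12 + 16)) = -1/846*(-32) = 16/423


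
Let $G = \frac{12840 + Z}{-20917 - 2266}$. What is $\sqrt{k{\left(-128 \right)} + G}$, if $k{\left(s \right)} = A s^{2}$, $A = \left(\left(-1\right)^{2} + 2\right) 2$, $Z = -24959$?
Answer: $\frac{\sqrt{52833912129433}}{23183} \approx 313.54$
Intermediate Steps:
$G = \frac{12119}{23183}$ ($G = \frac{12840 - 24959}{-20917 - 2266} = - \frac{12119}{-23183} = \left(-12119\right) \left(- \frac{1}{23183}\right) = \frac{12119}{23183} \approx 0.52275$)
$A = 6$ ($A = \left(1 + 2\right) 2 = 3 \cdot 2 = 6$)
$k{\left(s \right)} = 6 s^{2}$
$\sqrt{k{\left(-128 \right)} + G} = \sqrt{6 \left(-128\right)^{2} + \frac{12119}{23183}} = \sqrt{6 \cdot 16384 + \frac{12119}{23183}} = \sqrt{98304 + \frac{12119}{23183}} = \sqrt{\frac{2278993751}{23183}} = \frac{\sqrt{52833912129433}}{23183}$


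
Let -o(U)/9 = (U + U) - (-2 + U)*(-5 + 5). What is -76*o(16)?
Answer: 21888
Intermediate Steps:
o(U) = -18*U (o(U) = -9*((U + U) - (-2 + U)*(-5 + 5)) = -9*(2*U - (-2 + U)*0) = -9*(2*U - 1*0) = -9*(2*U + 0) = -18*U)
-76*o(16) = -(-1368)*16 = -76*(-288) = 21888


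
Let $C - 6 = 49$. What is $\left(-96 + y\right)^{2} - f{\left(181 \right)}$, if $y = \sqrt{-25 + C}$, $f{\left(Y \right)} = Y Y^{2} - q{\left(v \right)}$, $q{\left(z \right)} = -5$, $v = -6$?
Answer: $-5929746 + \left(96 - \sqrt{30}\right)^{2} \approx -5.9216 \cdot 10^{6}$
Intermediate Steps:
$C = 55$ ($C = 6 + 49 = 55$)
$f{\left(Y \right)} = 5 + Y^{3}$ ($f{\left(Y \right)} = Y Y^{2} - -5 = Y^{3} + 5 = 5 + Y^{3}$)
$y = \sqrt{30}$ ($y = \sqrt{-25 + 55} = \sqrt{30} \approx 5.4772$)
$\left(-96 + y\right)^{2} - f{\left(181 \right)} = \left(-96 + \sqrt{30}\right)^{2} - \left(5 + 181^{3}\right) = \left(-96 + \sqrt{30}\right)^{2} - \left(5 + 5929741\right) = \left(-96 + \sqrt{30}\right)^{2} - 5929746 = -5929746 + \left(-96 + \sqrt{30}\right)^{2}$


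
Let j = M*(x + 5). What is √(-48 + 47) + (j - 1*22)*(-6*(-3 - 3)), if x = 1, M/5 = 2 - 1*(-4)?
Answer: 5688 + I ≈ 5688.0 + 1.0*I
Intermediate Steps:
M = 30 (M = 5*(2 - 1*(-4)) = 5*(2 + 4) = 5*6 = 30)
j = 180 (j = 30*(1 + 5) = 30*6 = 180)
√(-48 + 47) + (j - 1*22)*(-6*(-3 - 3)) = √(-48 + 47) + (180 - 1*22)*(-6*(-3 - 3)) = √(-1) + (180 - 22)*(-6*(-6)) = I + 158*36 = I + 5688 = 5688 + I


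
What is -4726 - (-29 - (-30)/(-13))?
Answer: -61031/13 ≈ -4694.7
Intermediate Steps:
-4726 - (-29 - (-30)/(-13)) = -4726 - (-29 - (-30)*(-1)/13) = -4726 - (-29 - 2*15/13) = -4726 - (-29 - 30/13) = -4726 - 1*(-407/13) = -4726 + 407/13 = -61031/13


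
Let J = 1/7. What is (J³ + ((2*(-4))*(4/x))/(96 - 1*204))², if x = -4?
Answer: 434281/85766121 ≈ 0.0050635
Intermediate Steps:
J = ⅐ ≈ 0.14286
(J³ + ((2*(-4))*(4/x))/(96 - 1*204))² = ((⅐)³ + ((2*(-4))*(4/(-4)))/(96 - 1*204))² = (1/343 + (-32*(-1)/4)/(96 - 204))² = (1/343 - 8*(-1)/(-108))² = (1/343 + 8*(-1/108))² = (1/343 - 2/27)² = (-659/9261)² = 434281/85766121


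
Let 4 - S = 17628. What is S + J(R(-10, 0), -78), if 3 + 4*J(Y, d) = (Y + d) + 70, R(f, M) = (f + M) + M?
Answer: -70517/4 ≈ -17629.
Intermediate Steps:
R(f, M) = f + 2*M (R(f, M) = (M + f) + M = f + 2*M)
J(Y, d) = 67/4 + Y/4 + d/4 (J(Y, d) = -¾ + ((Y + d) + 70)/4 = -¾ + (70 + Y + d)/4 = -¾ + (35/2 + Y/4 + d/4) = 67/4 + Y/4 + d/4)
S = -17624 (S = 4 - 1*17628 = 4 - 17628 = -17624)
S + J(R(-10, 0), -78) = -17624 + (67/4 + (-10 + 2*0)/4 + (¼)*(-78)) = -17624 + (67/4 + (-10 + 0)/4 - 39/2) = -17624 + (67/4 + (¼)*(-10) - 39/2) = -17624 + (67/4 - 5/2 - 39/2) = -17624 - 21/4 = -70517/4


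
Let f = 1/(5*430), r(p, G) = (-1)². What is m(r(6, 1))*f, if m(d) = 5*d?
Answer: 1/430 ≈ 0.0023256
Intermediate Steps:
r(p, G) = 1
f = 1/2150 ≈ 0.00046512
m(r(6, 1))*f = (5*1)*(1/2150) = 5*(1/2150) = 1/430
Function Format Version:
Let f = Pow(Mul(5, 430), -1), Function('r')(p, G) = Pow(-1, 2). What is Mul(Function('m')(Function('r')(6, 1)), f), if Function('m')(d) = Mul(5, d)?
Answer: Rational(1, 430) ≈ 0.0023256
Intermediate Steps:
Function('r')(p, G) = 1
f = Rational(1, 2150) (f = Pow(2150, -1) = Rational(1, 2150) ≈ 0.00046512)
Mul(Function('m')(Function('r')(6, 1)), f) = Mul(Mul(5, 1), Rational(1, 2150)) = Mul(5, Rational(1, 2150)) = Rational(1, 430)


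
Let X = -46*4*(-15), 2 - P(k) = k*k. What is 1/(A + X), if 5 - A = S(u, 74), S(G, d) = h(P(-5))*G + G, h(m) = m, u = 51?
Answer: 1/3887 ≈ 0.00025727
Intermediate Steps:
P(k) = 2 - k² (P(k) = 2 - k*k = 2 - k²)
X = 2760 (X = -184*(-15) = 2760)
S(G, d) = -22*G (S(G, d) = (2 - 1*(-5)²)*G + G = (2 - 1*25)*G + G = (2 - 25)*G + G = -23*G + G = -22*G)
A = 1127 (A = 5 - (-22)*51 = 5 - 1*(-1122) = 5 + 1122 = 1127)
1/(A + X) = 1/(1127 + 2760) = 1/3887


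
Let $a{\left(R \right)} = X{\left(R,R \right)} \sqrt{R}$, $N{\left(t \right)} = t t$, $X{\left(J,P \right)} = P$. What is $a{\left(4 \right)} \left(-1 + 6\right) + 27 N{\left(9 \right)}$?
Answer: $2227$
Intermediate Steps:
$N{\left(t \right)} = t^{2}$
$a{\left(R \right)} = R^{\frac{3}{2}}$ ($a{\left(R \right)} = R \sqrt{R} = R^{\frac{3}{2}}$)
$a{\left(4 \right)} \left(-1 + 6\right) + 27 N{\left(9 \right)} = 4^{\frac{3}{2}} \left(-1 + 6\right) + 27 \cdot 9^{2} = 8 \cdot 5 + 27 \cdot 81 = 40 + 2187 = 2227$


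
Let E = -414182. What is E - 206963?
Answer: -621145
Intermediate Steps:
E - 206963 = -414182 - 206963 = -621145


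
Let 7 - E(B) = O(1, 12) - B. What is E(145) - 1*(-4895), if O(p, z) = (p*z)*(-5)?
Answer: 5107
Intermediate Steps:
O(p, z) = -5*p*z
E(B) = 67 + B (E(B) = 7 - (-5*1*12 - B) = 7 - (-60 - B) = 7 + (60 + B) = 67 + B)
E(145) - 1*(-4895) = (67 + 145) - 1*(-4895) = 212 + 4895 = 5107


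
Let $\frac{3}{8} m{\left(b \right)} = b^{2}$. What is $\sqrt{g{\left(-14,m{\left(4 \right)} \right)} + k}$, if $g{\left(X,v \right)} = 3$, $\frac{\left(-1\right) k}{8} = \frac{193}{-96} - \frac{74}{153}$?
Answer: $\frac{\sqrt{238799}}{102} \approx 4.7909$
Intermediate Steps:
$k = \frac{12211}{612}$ ($k = - 8 \left(\frac{193}{-96} - \frac{74}{153}\right) = - 8 \left(193 \left(- \frac{1}{96}\right) - \frac{74}{153}\right) = - 8 \left(- \frac{193}{96} - \frac{74}{153}\right) = \left(-8\right) \left(- \frac{12211}{4896}\right) = \frac{12211}{612} \approx 19.953$)
$m{\left(b \right)} = \frac{8 b^{2}}{3}$
$\sqrt{g{\left(-14,m{\left(4 \right)} \right)} + k} = \sqrt{3 + \frac{12211}{612}} = \sqrt{\frac{14047}{612}} = \frac{\sqrt{238799}}{102}$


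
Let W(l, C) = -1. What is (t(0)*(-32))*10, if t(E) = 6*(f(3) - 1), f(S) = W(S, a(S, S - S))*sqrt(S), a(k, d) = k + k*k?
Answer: 1920 + 1920*sqrt(3) ≈ 5245.5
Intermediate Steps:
a(k, d) = k + k**2
f(S) = -sqrt(S)
t(E) = -6 - 6*sqrt(3) (t(E) = 6*(-sqrt(3) - 1) = 6*(-1 - sqrt(3)) = -6 - 6*sqrt(3))
(t(0)*(-32))*10 = ((-6 - 6*sqrt(3))*(-32))*10 = (192 + 192*sqrt(3))*10 = 1920 + 1920*sqrt(3)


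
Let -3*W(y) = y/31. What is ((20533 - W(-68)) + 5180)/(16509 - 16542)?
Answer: -2391241/3069 ≈ -779.16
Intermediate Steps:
W(y) = -y/93 (W(y) = -y/(3*31) = -y/93)
((20533 - W(-68)) + 5180)/(16509 - 16542) = ((20533 - (-1)*(-68)/93) + 5180)/(16509 - 16542) = ((20533 - 1*68/93) + 5180)/(-33) = ((20533 - 68/93) + 5180)*(-1/33) = (1909501/93 + 5180)*(-1/33) = (2391241/93)*(-1/33) = -2391241/3069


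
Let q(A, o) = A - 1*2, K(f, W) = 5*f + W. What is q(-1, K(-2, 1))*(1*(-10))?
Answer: 30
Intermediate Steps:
K(f, W) = W + 5*f
q(A, o) = -2 + A (q(A, o) = A - 2 = -2 + A)
q(-1, K(-2, 1))*(1*(-10)) = (-2 - 1)*(1*(-10)) = -3*(-10) = 30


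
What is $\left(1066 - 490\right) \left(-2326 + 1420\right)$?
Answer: $-521856$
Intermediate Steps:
$\left(1066 - 490\right) \left(-2326 + 1420\right) = 576 \left(-906\right) = -521856$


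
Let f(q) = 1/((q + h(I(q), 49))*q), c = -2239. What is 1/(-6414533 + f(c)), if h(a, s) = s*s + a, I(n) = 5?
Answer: -373913/2398477277630 ≈ -1.5590e-7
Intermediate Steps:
h(a, s) = a + s² (h(a, s) = s² + a = a + s²)
f(q) = 1/(q*(2406 + q)) (f(q) = 1/((q + (5 + 49²))*q) = 1/((q + (5 + 2401))*q) = 1/((q + 2406)*q) = 1/((2406 + q)*q) = 1/(q*(2406 + q)))
1/(-6414533 + f(c)) = 1/(-6414533 + 1/((-2239)*(2406 - 2239))) = 1/(-6414533 - 1/2239/167) = 1/(-6414533 - 1/2239*1/167) = 1/(-6414533 - 1/373913) = 1/(-2398477277630/373913) = -373913/2398477277630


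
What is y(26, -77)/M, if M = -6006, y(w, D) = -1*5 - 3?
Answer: 4/3003 ≈ 0.0013320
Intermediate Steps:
y(w, D) = -8 (y(w, D) = -5 - 3 = -8)
y(26, -77)/M = -8/(-6006) = -8*(-1/6006) = 4/3003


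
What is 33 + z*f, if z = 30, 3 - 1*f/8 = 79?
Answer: -18207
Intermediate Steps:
f = -608 (f = 24 - 8*79 = 24 - 632 = -608)
33 + z*f = 33 + 30*(-608) = 33 - 18240 = -18207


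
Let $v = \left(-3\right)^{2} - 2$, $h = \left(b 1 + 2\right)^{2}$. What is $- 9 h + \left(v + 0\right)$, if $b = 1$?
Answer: $-74$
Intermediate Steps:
$h = 9$ ($h = \left(1 \cdot 1 + 2\right)^{2} = \left(1 + 2\right)^{2} = 3^{2} = 9$)
$v = 7$ ($v = 9 - 2 = 7$)
$- 9 h + \left(v + 0\right) = \left(-9\right) 9 + \left(7 + 0\right) = -81 + 7 = -74$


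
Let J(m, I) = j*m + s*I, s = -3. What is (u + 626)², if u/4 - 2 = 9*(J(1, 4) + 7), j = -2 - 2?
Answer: 96100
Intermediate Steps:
j = -4
J(m, I) = -4*m - 3*I
u = -316 (u = 8 + 4*(9*((-4*1 - 3*4) + 7)) = 8 + 4*(9*((-4 - 12) + 7)) = 8 + 4*(9*(-16 + 7)) = 8 + 4*(9*(-9)) = 8 + 4*(-81) = 8 - 324 = -316)
(u + 626)² = (-316 + 626)² = 310² = 96100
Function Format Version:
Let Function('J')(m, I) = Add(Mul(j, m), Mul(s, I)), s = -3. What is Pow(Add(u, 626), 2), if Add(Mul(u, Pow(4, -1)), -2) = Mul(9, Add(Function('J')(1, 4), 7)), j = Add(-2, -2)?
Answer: 96100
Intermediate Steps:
j = -4
Function('J')(m, I) = Add(Mul(-4, m), Mul(-3, I))
u = -316 (u = Add(8, Mul(4, Mul(9, Add(Add(Mul(-4, 1), Mul(-3, 4)), 7)))) = Add(8, Mul(4, Mul(9, Add(Add(-4, -12), 7)))) = Add(8, Mul(4, Mul(9, Add(-16, 7)))) = Add(8, Mul(4, Mul(9, -9))) = Add(8, Mul(4, -81)) = Add(8, -324) = -316)
Pow(Add(u, 626), 2) = Pow(Add(-316, 626), 2) = Pow(310, 2) = 96100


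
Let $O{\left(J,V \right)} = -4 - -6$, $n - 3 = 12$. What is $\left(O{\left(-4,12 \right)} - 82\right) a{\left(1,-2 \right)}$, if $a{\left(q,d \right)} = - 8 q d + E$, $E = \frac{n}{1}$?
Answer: $-2480$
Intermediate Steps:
$n = 15$ ($n = 3 + 12 = 15$)
$E = 15$ ($E = \frac{15}{1} = 15 \cdot 1 = 15$)
$O{\left(J,V \right)} = 2$ ($O{\left(J,V \right)} = -4 + 6 = 2$)
$a{\left(q,d \right)} = 15 - 8 d q$ ($a{\left(q,d \right)} = - 8 q d + 15 = - 8 d q + 15 = 15 - 8 d q$)
$\left(O{\left(-4,12 \right)} - 82\right) a{\left(1,-2 \right)} = \left(2 - 82\right) \left(15 - \left(-16\right) 1\right) = - 80 \left(15 + 16\right) = \left(-80\right) 31 = -2480$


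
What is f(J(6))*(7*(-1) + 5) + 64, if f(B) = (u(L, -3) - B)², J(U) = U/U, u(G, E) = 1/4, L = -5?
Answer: 503/8 ≈ 62.875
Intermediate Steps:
u(G, E) = ¼
J(U) = 1
f(B) = (¼ - B)²
f(J(6))*(7*(-1) + 5) + 64 = ((-1 + 4*1)²/16)*(7*(-1) + 5) + 64 = ((-1 + 4)²/16)*(-7 + 5) + 64 = ((1/16)*3²)*(-2) + 64 = ((1/16)*9)*(-2) + 64 = (9/16)*(-2) + 64 = -9/8 + 64 = 503/8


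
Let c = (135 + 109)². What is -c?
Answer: -59536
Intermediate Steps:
c = 59536 (c = 244² = 59536)
-c = -1*59536 = -59536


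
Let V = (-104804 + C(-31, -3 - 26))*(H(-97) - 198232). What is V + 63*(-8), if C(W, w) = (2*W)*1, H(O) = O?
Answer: 20797968410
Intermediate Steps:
C(W, w) = 2*W
V = 20797968914 (V = (-104804 + 2*(-31))*(-97 - 198232) = (-104804 - 62)*(-198329) = -104866*(-198329) = 20797968914)
V + 63*(-8) = 20797968914 + 63*(-8) = 20797968914 - 504 = 20797968410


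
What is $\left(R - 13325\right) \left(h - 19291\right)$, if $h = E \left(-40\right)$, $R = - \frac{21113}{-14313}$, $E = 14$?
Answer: $\frac{97066102508}{367} \approx 2.6449 \cdot 10^{8}$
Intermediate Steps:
$R = \frac{21113}{14313}$ ($R = \left(-21113\right) \left(- \frac{1}{14313}\right) = \frac{21113}{14313} \approx 1.4751$)
$h = -560$ ($h = 14 \left(-40\right) = -560$)
$\left(R - 13325\right) \left(h - 19291\right) = \left(\frac{21113}{14313} - 13325\right) \left(-560 - 19291\right) = \left(- \frac{190699612}{14313}\right) \left(-19851\right) = \frac{97066102508}{367}$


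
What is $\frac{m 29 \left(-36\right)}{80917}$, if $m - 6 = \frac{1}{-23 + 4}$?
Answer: $- \frac{117972}{1537423} \approx -0.076734$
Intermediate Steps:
$m = \frac{113}{19}$ ($m = 6 + \frac{1}{-23 + 4} = 6 + \frac{1}{-19} = 6 - \frac{1}{19} = \frac{113}{19} \approx 5.9474$)
$\frac{m 29 \left(-36\right)}{80917} = \frac{\frac{113}{19} \cdot 29 \left(-36\right)}{80917} = \frac{3277}{19} \left(-36\right) \frac{1}{80917} = \left(- \frac{117972}{19}\right) \frac{1}{80917} = - \frac{117972}{1537423}$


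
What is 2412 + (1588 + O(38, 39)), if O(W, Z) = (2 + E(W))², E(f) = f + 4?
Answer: 5936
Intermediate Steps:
E(f) = 4 + f
O(W, Z) = (6 + W)² (O(W, Z) = (2 + (4 + W))² = (6 + W)²)
2412 + (1588 + O(38, 39)) = 2412 + (1588 + (6 + 38)²) = 2412 + (1588 + 44²) = 2412 + (1588 + 1936) = 2412 + 3524 = 5936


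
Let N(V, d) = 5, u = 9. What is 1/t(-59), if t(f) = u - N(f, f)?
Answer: 1/4 ≈ 0.25000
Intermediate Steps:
t(f) = 4 (t(f) = 9 - 1*5 = 9 - 5 = 4)
1/t(-59) = 1/4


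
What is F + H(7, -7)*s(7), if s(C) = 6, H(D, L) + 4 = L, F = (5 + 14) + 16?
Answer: -31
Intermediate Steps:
F = 35 (F = 19 + 16 = 35)
H(D, L) = -4 + L
F + H(7, -7)*s(7) = 35 + (-4 - 7)*6 = 35 - 11*6 = 35 - 66 = -31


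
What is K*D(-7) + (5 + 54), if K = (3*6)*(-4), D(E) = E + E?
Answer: 1067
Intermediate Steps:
D(E) = 2*E
K = -72 (K = 18*(-4) = -72)
K*D(-7) + (5 + 54) = -144*(-7) + (5 + 54) = -72*(-14) + 59 = 1008 + 59 = 1067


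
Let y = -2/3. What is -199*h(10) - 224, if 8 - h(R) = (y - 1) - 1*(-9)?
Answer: -1070/3 ≈ -356.67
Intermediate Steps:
y = -2/3 (y = -2*1/3 = -2/3 ≈ -0.66667)
h(R) = 2/3 (h(R) = 8 - ((-2/3 - 1) - 1*(-9)) = 8 - (-5/3 + 9) = 8 - 1*22/3 = 8 - 22/3 = 2/3)
-199*h(10) - 224 = -199*2/3 - 224 = -398/3 - 224 = -1070/3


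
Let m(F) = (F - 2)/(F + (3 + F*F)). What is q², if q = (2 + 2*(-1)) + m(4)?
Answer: 4/529 ≈ 0.0075614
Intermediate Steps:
m(F) = (-2 + F)/(3 + F + F²) (m(F) = (-2 + F)/(F + (3 + F²)) = (-2 + F)/(3 + F + F²))
q = 2/23 (q = (2 + 2*(-1)) + (-2 + 4)/(3 + 4 + 4²) = (2 - 2) + 2/(3 + 4 + 16) = 0 + 2/23 = 2/23 ≈ 0.086957)
q² = (2/23)² = 4/529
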